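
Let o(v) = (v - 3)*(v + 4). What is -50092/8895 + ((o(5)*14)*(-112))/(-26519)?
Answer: -1077337268/235886505 ≈ -4.5672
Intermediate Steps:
o(v) = (-3 + v)*(4 + v)
-50092/8895 + ((o(5)*14)*(-112))/(-26519) = -50092/8895 + (((-12 + 5 + 5²)*14)*(-112))/(-26519) = -50092*1/8895 + (((-12 + 5 + 25)*14)*(-112))*(-1/26519) = -50092/8895 + ((18*14)*(-112))*(-1/26519) = -50092/8895 + (252*(-112))*(-1/26519) = -50092/8895 - 28224*(-1/26519) = -50092/8895 + 28224/26519 = -1077337268/235886505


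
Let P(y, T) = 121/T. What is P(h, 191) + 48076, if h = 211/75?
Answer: 9182637/191 ≈ 48077.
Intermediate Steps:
h = 211/75 (h = 211*(1/75) = 211/75 ≈ 2.8133)
P(h, 191) + 48076 = 121/191 + 48076 = 9182637/191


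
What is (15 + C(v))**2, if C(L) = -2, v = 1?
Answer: 169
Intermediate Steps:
(15 + C(v))**2 = (15 - 2)**2 = 13**2 = 169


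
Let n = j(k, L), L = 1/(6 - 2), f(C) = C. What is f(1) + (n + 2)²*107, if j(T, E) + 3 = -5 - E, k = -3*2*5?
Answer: 66891/16 ≈ 4180.7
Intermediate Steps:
L = ¼ (L = 1/4 = ¼ ≈ 0.25000)
k = -30 (k = -6*5 = -30)
j(T, E) = -8 - E (j(T, E) = -3 + (-5 - E) = -8 - E)
n = -33/4 (n = -8 - 1*¼ = -8 - ¼ = -33/4 ≈ -8.2500)
f(1) + (n + 2)²*107 = 1 + (-33/4 + 2)²*107 = 1 + (-25/4)²*107 = 1 + (625/16)*107 = 1 + 66875/16 = 66891/16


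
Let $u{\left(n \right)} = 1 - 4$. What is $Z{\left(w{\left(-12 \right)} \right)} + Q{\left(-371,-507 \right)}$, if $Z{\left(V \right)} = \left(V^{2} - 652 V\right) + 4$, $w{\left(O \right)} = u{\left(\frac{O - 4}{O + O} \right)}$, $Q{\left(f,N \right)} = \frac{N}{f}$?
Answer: $\frac{731006}{371} \approx 1970.4$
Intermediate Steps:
$u{\left(n \right)} = -3$ ($u{\left(n \right)} = 1 - 4 = -3$)
$w{\left(O \right)} = -3$
$Z{\left(V \right)} = 4 + V^{2} - 652 V$
$Z{\left(w{\left(-12 \right)} \right)} + Q{\left(-371,-507 \right)} = \left(4 + \left(-3\right)^{2} - -1956\right) - \frac{507}{-371} = \left(4 + 9 + 1956\right) - - \frac{507}{371} = 1969 + \frac{507}{371} = \frac{731006}{371}$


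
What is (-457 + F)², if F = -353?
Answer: 656100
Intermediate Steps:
(-457 + F)² = (-457 - 353)² = (-810)² = 656100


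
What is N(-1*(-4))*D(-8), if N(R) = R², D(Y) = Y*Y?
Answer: 1024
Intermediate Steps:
D(Y) = Y²
N(-1*(-4))*D(-8) = (-1*(-4))²*(-8)² = 4²*64 = 16*64 = 1024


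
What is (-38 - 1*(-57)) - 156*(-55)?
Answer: 8599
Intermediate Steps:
(-38 - 1*(-57)) - 156*(-55) = (-38 + 57) + 8580 = 19 + 8580 = 8599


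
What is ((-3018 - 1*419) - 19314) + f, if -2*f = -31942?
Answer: -6780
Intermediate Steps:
f = 15971 (f = -1/2*(-31942) = 15971)
((-3018 - 1*419) - 19314) + f = ((-3018 - 1*419) - 19314) + 15971 = ((-3018 - 419) - 19314) + 15971 = (-3437 - 19314) + 15971 = -22751 + 15971 = -6780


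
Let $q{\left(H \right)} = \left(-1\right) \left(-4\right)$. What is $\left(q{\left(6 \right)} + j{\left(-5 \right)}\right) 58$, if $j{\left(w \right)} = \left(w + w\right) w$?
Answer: $3132$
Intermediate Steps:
$j{\left(w \right)} = 2 w^{2}$ ($j{\left(w \right)} = 2 w w = 2 w^{2}$)
$q{\left(H \right)} = 4$
$\left(q{\left(6 \right)} + j{\left(-5 \right)}\right) 58 = \left(4 + 2 \left(-5\right)^{2}\right) 58 = \left(4 + 2 \cdot 25\right) 58 = \left(4 + 50\right) 58 = 54 \cdot 58 = 3132$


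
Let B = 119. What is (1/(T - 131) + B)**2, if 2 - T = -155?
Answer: 9579025/676 ≈ 14170.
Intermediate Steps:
T = 157 (T = 2 - 1*(-155) = 2 + 155 = 157)
(1/(T - 131) + B)**2 = (1/(157 - 131) + 119)**2 = (1/26 + 119)**2 = (3095/26)**2 = 9579025/676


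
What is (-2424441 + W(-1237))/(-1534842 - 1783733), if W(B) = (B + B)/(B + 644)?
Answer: 1437691039/1967914975 ≈ 0.73057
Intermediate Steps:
W(B) = 2*B/(644 + B) (W(B) = (2*B)/(644 + B) = 2*B/(644 + B))
(-2424441 + W(-1237))/(-1534842 - 1783733) = (-2424441 + 2*(-1237)/(644 - 1237))/(-1534842 - 1783733) = (-2424441 + 2*(-1237)/(-593))/(-3318575) = (-2424441 + 2*(-1237)*(-1/593))*(-1/3318575) = (-2424441 + 2474/593)*(-1/3318575) = -1437691039/593*(-1/3318575) = 1437691039/1967914975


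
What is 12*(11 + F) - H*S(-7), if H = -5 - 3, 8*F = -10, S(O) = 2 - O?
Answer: 189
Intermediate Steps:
F = -5/4 (F = (⅛)*(-10) = -5/4 ≈ -1.2500)
H = -8
12*(11 + F) - H*S(-7) = 12*(11 - 5/4) - (-8)*(2 - 1*(-7)) = 12*(39/4) - (-8)*(2 + 7) = 117 - (-8)*9 = 117 - 1*(-72) = 117 + 72 = 189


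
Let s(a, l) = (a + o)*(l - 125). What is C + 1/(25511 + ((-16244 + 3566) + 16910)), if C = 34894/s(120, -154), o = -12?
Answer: -518911055/448108038 ≈ -1.1580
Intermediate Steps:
s(a, l) = (-125 + l)*(-12 + a) (s(a, l) = (a - 12)*(l - 125) = (-12 + a)*(-125 + l) = (-125 + l)*(-12 + a))
C = -17447/15066 (C = 34894/(1500 - 125*120 - 12*(-154) + 120*(-154)) = 34894/(1500 - 15000 + 1848 - 18480) = 34894/(-30132) = 34894*(-1/30132) = -17447/15066 ≈ -1.1580)
C + 1/(25511 + ((-16244 + 3566) + 16910)) = -17447/15066 + 1/(25511 + ((-16244 + 3566) + 16910)) = -17447/15066 + 1/(25511 + (-12678 + 16910)) = -17447/15066 + 1/(25511 + 4232) = -17447/15066 + 1/29743 = -518911055/448108038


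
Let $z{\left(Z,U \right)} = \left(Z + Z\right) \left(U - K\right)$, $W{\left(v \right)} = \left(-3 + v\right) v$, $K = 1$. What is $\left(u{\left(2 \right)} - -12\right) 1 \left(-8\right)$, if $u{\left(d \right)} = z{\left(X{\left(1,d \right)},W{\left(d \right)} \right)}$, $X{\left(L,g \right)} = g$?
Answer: $0$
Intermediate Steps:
$W{\left(v \right)} = v \left(-3 + v\right)$
$z{\left(Z,U \right)} = 2 Z \left(-1 + U\right)$ ($z{\left(Z,U \right)} = \left(Z + Z\right) \left(U - 1\right) = 2 Z \left(U - 1\right) = 2 Z \left(-1 + U\right)$)
$u{\left(d \right)} = 2 d \left(-1 + d \left(-3 + d\right)\right)$
$\left(u{\left(2 \right)} - -12\right) 1 \left(-8\right) = \left(2 \cdot 2 \left(-1 + 2 \left(-3 + 2\right)\right) - -12\right) 1 \left(-8\right) = \left(2 \cdot 2 \left(-1 + 2 \left(-1\right)\right) + 12\right) 1 \left(-8\right) = \left(2 \cdot 2 \left(-1 - 2\right) + 12\right) 1 \left(-8\right) = \left(2 \cdot 2 \left(-3\right) + 12\right) 1 \left(-8\right) = \left(-12 + 12\right) 1 \left(-8\right) = 0 \cdot 1 \left(-8\right) = 0 \left(-8\right) = 0$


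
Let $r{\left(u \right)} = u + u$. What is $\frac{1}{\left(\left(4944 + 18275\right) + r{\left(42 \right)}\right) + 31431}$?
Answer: $\frac{1}{54734} \approx 1.827 \cdot 10^{-5}$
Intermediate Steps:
$r{\left(u \right)} = 2 u$
$\frac{1}{\left(\left(4944 + 18275\right) + r{\left(42 \right)}\right) + 31431} = \frac{1}{\left(\left(4944 + 18275\right) + 2 \cdot 42\right) + 31431} = \frac{1}{\left(23219 + 84\right) + 31431} = \frac{1}{23303 + 31431} = \frac{1}{54734}$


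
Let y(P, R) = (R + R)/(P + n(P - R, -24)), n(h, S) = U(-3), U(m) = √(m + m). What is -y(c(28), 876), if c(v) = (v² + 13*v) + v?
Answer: -343392/230497 + 292*I*√6/230497 ≈ -1.4898 + 0.0031031*I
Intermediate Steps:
U(m) = √2*√m (U(m) = √(2*m) = √2*√m)
n(h, S) = I*√6 (n(h, S) = √2*√(-3) = √2*(I*√3) = I*√6)
c(v) = v² + 14*v
y(P, R) = 2*R/(P + I*√6) (y(P, R) = (R + R)/(P + I*√6) = (2*R)/(P + I*√6) = 2*R/(P + I*√6))
-y(c(28), 876) = -2*876/(28*(14 + 28) + I*√6) = -2*876/(28*42 + I*√6) = -2*876/(1176 + I*√6) = -1752/(1176 + I*√6)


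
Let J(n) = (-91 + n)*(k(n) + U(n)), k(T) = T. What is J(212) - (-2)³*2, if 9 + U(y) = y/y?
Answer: 24700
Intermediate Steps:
U(y) = -8 (U(y) = -9 + y/y = -9 + 1 = -8)
J(n) = (-91 + n)*(-8 + n) (J(n) = (-91 + n)*(n - 8) = (-91 + n)*(-8 + n))
J(212) - (-2)³*2 = (728 + 212² - 99*212) - (-2)³*2 = (728 + 44944 - 20988) - (-8)*2 = 24684 - 1*(-16) = 24684 + 16 = 24700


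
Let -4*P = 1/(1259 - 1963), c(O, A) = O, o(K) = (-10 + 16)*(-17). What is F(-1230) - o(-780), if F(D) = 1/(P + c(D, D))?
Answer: 353292442/3463679 ≈ 102.00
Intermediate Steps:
o(K) = -102 (o(K) = 6*(-17) = -102)
P = 1/2816 (P = -1/(4*(1259 - 1963)) = -¼/(-704) = -¼*(-1/704) = 1/2816 ≈ 0.00035511)
F(D) = 1/(1/2816 + D)
F(-1230) - o(-780) = 2816/(1 + 2816*(-1230)) - 1*(-102) = 2816/(1 - 3463680) + 102 = 2816/(-3463679) + 102 = 2816*(-1/3463679) + 102 = -2816/3463679 + 102 = 353292442/3463679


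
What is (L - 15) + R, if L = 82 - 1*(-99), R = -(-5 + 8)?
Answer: 163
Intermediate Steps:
R = -3 (R = -1*3 = -3)
L = 181 (L = 82 + 99 = 181)
(L - 15) + R = (181 - 15) - 3 = 166 - 3 = 163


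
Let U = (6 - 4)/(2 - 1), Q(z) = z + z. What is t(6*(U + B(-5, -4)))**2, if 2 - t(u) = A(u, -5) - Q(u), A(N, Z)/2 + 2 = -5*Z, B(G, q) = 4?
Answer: 784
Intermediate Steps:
Q(z) = 2*z
U = 2 (U = 2/1 = 2*1 = 2)
A(N, Z) = -4 - 10*Z (A(N, Z) = -4 + 2*(-5*Z) = -4 - 10*Z)
t(u) = -44 + 2*u (t(u) = 2 - ((-4 - 10*(-5)) - 2*u) = 2 - ((-4 + 50) - 2*u) = 2 - (46 - 2*u) = 2 + (-46 + 2*u) = -44 + 2*u)
t(6*(U + B(-5, -4)))**2 = (-44 + 2*(6*(2 + 4)))**2 = (-44 + 2*(6*6))**2 = (-44 + 2*36)**2 = (-44 + 72)**2 = 28**2 = 784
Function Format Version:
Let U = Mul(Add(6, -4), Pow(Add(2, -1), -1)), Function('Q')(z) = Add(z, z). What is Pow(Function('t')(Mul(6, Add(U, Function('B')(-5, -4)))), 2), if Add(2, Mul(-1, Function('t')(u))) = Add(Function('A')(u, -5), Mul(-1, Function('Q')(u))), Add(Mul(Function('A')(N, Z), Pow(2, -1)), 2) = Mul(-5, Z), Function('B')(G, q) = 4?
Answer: 784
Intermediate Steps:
Function('Q')(z) = Mul(2, z)
U = 2 (U = Mul(2, Pow(1, -1)) = Mul(2, 1) = 2)
Function('A')(N, Z) = Add(-4, Mul(-10, Z)) (Function('A')(N, Z) = Add(-4, Mul(2, Mul(-5, Z))) = Add(-4, Mul(-10, Z)))
Function('t')(u) = Add(-44, Mul(2, u)) (Function('t')(u) = Add(2, Mul(-1, Add(Add(-4, Mul(-10, -5)), Mul(-1, Mul(2, u))))) = Add(2, Mul(-1, Add(Add(-4, 50), Mul(-2, u)))) = Add(2, Mul(-1, Add(46, Mul(-2, u)))) = Add(2, Add(-46, Mul(2, u))) = Add(-44, Mul(2, u)))
Pow(Function('t')(Mul(6, Add(U, Function('B')(-5, -4)))), 2) = Pow(Add(-44, Mul(2, Mul(6, Add(2, 4)))), 2) = Pow(Add(-44, Mul(2, Mul(6, 6))), 2) = Pow(Add(-44, Mul(2, 36)), 2) = Pow(Add(-44, 72), 2) = Pow(28, 2) = 784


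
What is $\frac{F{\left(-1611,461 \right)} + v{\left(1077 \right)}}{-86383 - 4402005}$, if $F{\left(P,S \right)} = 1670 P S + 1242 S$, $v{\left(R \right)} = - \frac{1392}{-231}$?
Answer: $\frac{23863994038}{86401469} \approx 276.2$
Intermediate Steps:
$v{\left(R \right)} = \frac{464}{77}$ ($v{\left(R \right)} = \left(-1392\right) \left(- \frac{1}{231}\right) = \frac{464}{77}$)
$F{\left(P,S \right)} = 1242 S + 1670 P S$ ($F{\left(P,S \right)} = 1670 P S + 1242 S = 1242 S + 1670 P S$)
$\frac{F{\left(-1611,461 \right)} + v{\left(1077 \right)}}{-86383 - 4402005} = \frac{2 \cdot 461 \left(621 + 835 \left(-1611\right)\right) + \frac{464}{77}}{-86383 - 4402005} = \frac{2 \cdot 461 \left(621 - 1345185\right) + \frac{464}{77}}{-4488388} = \left(2 \cdot 461 \left(-1344564\right) + \frac{464}{77}\right) \left(- \frac{1}{4488388}\right) = \left(-1239688008 + \frac{464}{77}\right) \left(- \frac{1}{4488388}\right) = \left(- \frac{95455976152}{77}\right) \left(- \frac{1}{4488388}\right) = \frac{23863994038}{86401469}$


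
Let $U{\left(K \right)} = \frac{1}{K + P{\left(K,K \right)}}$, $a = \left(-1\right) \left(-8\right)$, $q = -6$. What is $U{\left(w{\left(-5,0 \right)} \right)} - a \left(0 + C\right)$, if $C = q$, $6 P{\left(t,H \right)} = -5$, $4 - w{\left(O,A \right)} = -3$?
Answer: $\frac{1782}{37} \approx 48.162$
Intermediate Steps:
$w{\left(O,A \right)} = 7$ ($w{\left(O,A \right)} = 4 - -3 = 4 + 3 = 7$)
$P{\left(t,H \right)} = - \frac{5}{6}$ ($P{\left(t,H \right)} = \frac{1}{6} \left(-5\right) = - \frac{5}{6}$)
$C = -6$
$a = 8$
$U{\left(K \right)} = \frac{1}{- \frac{5}{6} + K}$ ($U{\left(K \right)} = \frac{1}{K - \frac{5}{6}} = \frac{1}{- \frac{5}{6} + K}$)
$U{\left(w{\left(-5,0 \right)} \right)} - a \left(0 + C\right) = \frac{6}{-5 + 6 \cdot 7} - 8 \left(0 - 6\right) = \frac{6}{-5 + 42} - 8 \left(-6\right) = \frac{6}{37} - -48 = 6 \cdot \frac{1}{37} + 48 = \frac{6}{37} + 48 = \frac{1782}{37}$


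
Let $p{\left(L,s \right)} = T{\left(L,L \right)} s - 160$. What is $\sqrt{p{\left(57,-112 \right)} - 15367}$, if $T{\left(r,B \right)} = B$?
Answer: $i \sqrt{21911} \approx 148.02 i$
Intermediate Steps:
$p{\left(L,s \right)} = -160 + L s$ ($p{\left(L,s \right)} = L s - 160 = -160 + L s$)
$\sqrt{p{\left(57,-112 \right)} - 15367} = \sqrt{\left(-160 + 57 \left(-112\right)\right) - 15367} = \sqrt{\left(-160 - 6384\right) - 15367} = \sqrt{-6544 - 15367} = \sqrt{-21911} = i \sqrt{21911}$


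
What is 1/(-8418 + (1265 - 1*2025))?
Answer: -1/9178 ≈ -0.00010896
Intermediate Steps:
1/(-8418 + (1265 - 1*2025)) = 1/(-8418 + (1265 - 2025)) = 1/(-8418 - 760) = 1/(-9178) = -1/9178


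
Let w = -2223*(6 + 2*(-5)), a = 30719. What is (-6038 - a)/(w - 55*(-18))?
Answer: -36757/9882 ≈ -3.7196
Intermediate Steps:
w = 8892 (w = -2223*(6 - 10) = -2223*(-4) = 8892)
(-6038 - a)/(w - 55*(-18)) = (-6038 - 1*30719)/(8892 - 55*(-18)) = (-6038 - 30719)/(8892 - 1*(-990)) = -36757/(8892 + 990) = -36757/9882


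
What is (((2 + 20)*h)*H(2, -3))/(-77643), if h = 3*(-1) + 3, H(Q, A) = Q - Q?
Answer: 0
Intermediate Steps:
H(Q, A) = 0
h = 0 (h = -3 + 3 = 0)
(((2 + 20)*h)*H(2, -3))/(-77643) = (((2 + 20)*0)*0)/(-77643) = ((22*0)*0)*(-1/77643) = (0*0)*(-1/77643) = 0*(-1/77643) = 0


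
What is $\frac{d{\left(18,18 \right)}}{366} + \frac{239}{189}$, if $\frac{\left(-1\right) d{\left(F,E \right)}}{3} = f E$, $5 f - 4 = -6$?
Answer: $\frac{76297}{57645} \approx 1.3236$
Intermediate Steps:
$f = - \frac{2}{5}$ ($f = \frac{4}{5} + \frac{1}{5} \left(-6\right) = \frac{4}{5} - \frac{6}{5} = - \frac{2}{5} \approx -0.4$)
$d{\left(F,E \right)} = \frac{6 E}{5}$ ($d{\left(F,E \right)} = - 3 \left(- \frac{2 E}{5}\right) = \frac{6 E}{5}$)
$\frac{d{\left(18,18 \right)}}{366} + \frac{239}{189} = \frac{\frac{6}{5} \cdot 18}{366} + \frac{239}{189} = \frac{108}{5} \cdot \frac{1}{366} + 239 \cdot \frac{1}{189} = \frac{18}{305} + \frac{239}{189} = \frac{76297}{57645}$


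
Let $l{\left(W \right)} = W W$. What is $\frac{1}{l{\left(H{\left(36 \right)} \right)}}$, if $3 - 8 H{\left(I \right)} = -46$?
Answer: $\frac{64}{2401} \approx 0.026656$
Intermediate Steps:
$H{\left(I \right)} = \frac{49}{8}$ ($H{\left(I \right)} = \frac{3}{8} - - \frac{23}{4} = \frac{3}{8} + \frac{23}{4} = \frac{49}{8}$)
$l{\left(W \right)} = W^{2}$
$\frac{1}{l{\left(H{\left(36 \right)} \right)}} = \frac{1}{\left(\frac{49}{8}\right)^{2}} = \frac{1}{\frac{2401}{64}} = \frac{64}{2401}$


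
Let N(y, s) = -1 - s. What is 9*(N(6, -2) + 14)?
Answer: 135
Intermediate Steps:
9*(N(6, -2) + 14) = 9*((-1 - 1*(-2)) + 14) = 9*((-1 + 2) + 14) = 9*(1 + 14) = 9*15 = 135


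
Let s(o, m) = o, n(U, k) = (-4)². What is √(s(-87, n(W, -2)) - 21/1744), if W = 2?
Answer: 3*I*√1837849/436 ≈ 9.328*I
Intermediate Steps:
n(U, k) = 16
√(s(-87, n(W, -2)) - 21/1744) = √(-87 - 21/1744) = √(-151749/1744) = 3*I*√1837849/436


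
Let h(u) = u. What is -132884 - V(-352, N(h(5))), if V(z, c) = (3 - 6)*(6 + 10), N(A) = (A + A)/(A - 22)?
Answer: -132836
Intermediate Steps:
N(A) = 2*A/(-22 + A) (N(A) = (2*A)/(-22 + A) = 2*A/(-22 + A))
V(z, c) = -48 (V(z, c) = -3*16 = -48)
-132884 - V(-352, N(h(5))) = -132884 - 1*(-48) = -132884 + 48 = -132836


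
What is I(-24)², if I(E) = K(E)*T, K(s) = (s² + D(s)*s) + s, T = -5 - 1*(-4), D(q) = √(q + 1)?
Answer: 291456 - 26496*I*√23 ≈ 2.9146e+5 - 1.2707e+5*I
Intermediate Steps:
D(q) = √(1 + q)
T = -1 (T = -5 + 4 = -1)
K(s) = s + s² + s*√(1 + s) (K(s) = (s² + √(1 + s)*s) + s = (s² + s*√(1 + s)) + s = s + s² + s*√(1 + s))
I(E) = -E*(1 + E + √(1 + E)) (I(E) = (E*(1 + E + √(1 + E)))*(-1) = -E*(1 + E + √(1 + E)))
I(-24)² = (-1*(-24)*(1 - 24 + √(1 - 24)))² = (-1*(-24)*(1 - 24 + √(-23)))² = (-1*(-24)*(1 - 24 + I*√23))² = (-1*(-24)*(-23 + I*√23))² = (-552 + 24*I*√23)²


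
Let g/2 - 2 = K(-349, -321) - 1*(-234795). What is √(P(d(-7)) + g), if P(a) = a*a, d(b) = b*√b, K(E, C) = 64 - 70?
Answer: √469239 ≈ 685.01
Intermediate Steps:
K(E, C) = -6
d(b) = b^(3/2)
g = 469582 (g = 4 + 2*(-6 - 1*(-234795)) = 4 + 2*(-6 + 234795) = 4 + 2*234789 = 4 + 469578 = 469582)
P(a) = a²
√(P(d(-7)) + g) = √(((-7)^(3/2))² + 469582) = √((-7*I*√7)² + 469582) = √(-343 + 469582) = √469239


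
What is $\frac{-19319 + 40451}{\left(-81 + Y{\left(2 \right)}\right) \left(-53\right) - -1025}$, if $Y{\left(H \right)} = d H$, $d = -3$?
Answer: $\frac{5283}{1409} \approx 3.7495$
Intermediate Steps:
$Y{\left(H \right)} = - 3 H$
$\frac{-19319 + 40451}{\left(-81 + Y{\left(2 \right)}\right) \left(-53\right) - -1025} = \frac{-19319 + 40451}{\left(-81 - 6\right) \left(-53\right) - -1025} = \frac{21132}{\left(-81 - 6\right) \left(-53\right) + 1025} = \frac{21132}{\left(-87\right) \left(-53\right) + 1025} = \frac{21132}{4611 + 1025} = \frac{21132}{5636} = 21132 \cdot \frac{1}{5636} = \frac{5283}{1409}$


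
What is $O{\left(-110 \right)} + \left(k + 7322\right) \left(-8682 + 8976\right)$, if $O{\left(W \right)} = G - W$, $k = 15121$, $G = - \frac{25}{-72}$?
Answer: $\frac{475081369}{72} \approx 6.5984 \cdot 10^{6}$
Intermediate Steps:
$G = \frac{25}{72}$ ($G = \left(-25\right) \left(- \frac{1}{72}\right) = \frac{25}{72} \approx 0.34722$)
$O{\left(W \right)} = \frac{25}{72} - W$
$O{\left(-110 \right)} + \left(k + 7322\right) \left(-8682 + 8976\right) = \left(\frac{25}{72} - -110\right) + \left(15121 + 7322\right) \left(-8682 + 8976\right) = \left(\frac{25}{72} + 110\right) + 22443 \cdot 294 = \frac{7945}{72} + 6598242 = \frac{475081369}{72}$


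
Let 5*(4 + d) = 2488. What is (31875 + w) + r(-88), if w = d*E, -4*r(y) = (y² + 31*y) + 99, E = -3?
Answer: 582309/20 ≈ 29115.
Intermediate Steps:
d = 2468/5 (d = -4 + (⅕)*2488 = -4 + 2488/5 = 2468/5 ≈ 493.60)
r(y) = -99/4 - 31*y/4 - y²/4 (r(y) = -((y² + 31*y) + 99)/4 = -(99 + y² + 31*y)/4 = -99/4 - 31*y/4 - y²/4)
w = -7404/5 (w = (2468/5)*(-3) = -7404/5 ≈ -1480.8)
(31875 + w) + r(-88) = (31875 - 7404/5) + (-99/4 - 31/4*(-88) - ¼*(-88)²) = 151971/5 + (-99/4 + 682 - ¼*7744) = 151971/5 + (-99/4 + 682 - 1936) = 151971/5 - 5115/4 = 582309/20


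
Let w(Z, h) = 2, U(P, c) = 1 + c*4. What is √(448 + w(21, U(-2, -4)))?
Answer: 15*√2 ≈ 21.213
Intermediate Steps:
U(P, c) = 1 + 4*c
√(448 + w(21, U(-2, -4))) = √(448 + 2) = √450 = 15*√2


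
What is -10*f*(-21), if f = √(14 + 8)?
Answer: 210*√22 ≈ 984.99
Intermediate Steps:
f = √22 ≈ 4.6904
-10*f*(-21) = -10*√22*(-21) = 210*√22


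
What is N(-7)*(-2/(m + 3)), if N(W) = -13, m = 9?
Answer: 13/6 ≈ 2.1667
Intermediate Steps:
N(-7)*(-2/(m + 3)) = -13*(-2)/(9 + 3) = -13*(-2)/12 = -13*(-1/6) = 13/6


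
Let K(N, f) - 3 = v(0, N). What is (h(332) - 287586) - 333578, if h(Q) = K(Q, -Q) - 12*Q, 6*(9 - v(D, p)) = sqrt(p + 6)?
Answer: -625136 - 13*sqrt(2)/6 ≈ -6.2514e+5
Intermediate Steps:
v(D, p) = 9 - sqrt(6 + p)/6 (v(D, p) = 9 - sqrt(p + 6)/6 = 9 - sqrt(6 + p)/6)
K(N, f) = 12 - sqrt(6 + N)/6 (K(N, f) = 3 + (9 - sqrt(6 + N)/6) = 12 - sqrt(6 + N)/6)
h(Q) = 12 - 12*Q - sqrt(6 + Q)/6 (h(Q) = (12 - sqrt(6 + Q)/6) - 12*Q = 12 - 12*Q - sqrt(6 + Q)/6)
(h(332) - 287586) - 333578 = ((12 - 12*332 - sqrt(6 + 332)/6) - 287586) - 333578 = ((12 - 3984 - 13*sqrt(2)/6) - 287586) - 333578 = ((-3972 - 13*sqrt(2)/6) - 287586) - 333578 = (-291558 - 13*sqrt(2)/6) - 333578 = -625136 - 13*sqrt(2)/6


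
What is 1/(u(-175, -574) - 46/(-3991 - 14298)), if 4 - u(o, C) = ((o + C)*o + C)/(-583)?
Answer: 10662487/2429409555 ≈ 0.0043889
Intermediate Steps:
u(o, C) = 4 + C/583 + o*(C + o)/583 (u(o, C) = 4 - ((o + C)*o + C)/(-583) = 4 - ((C + o)*o + C)*(-1)/583 = 4 - (o*(C + o) + C)*(-1)/583 = 4 - (C + o*(C + o))*(-1)/583 = 4 - (-C/583 - o*(C + o)/583) = 4 + (C/583 + o*(C + o)/583) = 4 + C/583 + o*(C + o)/583)
1/(u(-175, -574) - 46/(-3991 - 14298)) = 1/((4 + (1/583)*(-574) + (1/583)*(-175)² + (1/583)*(-574)*(-175)) - 46/(-3991 - 14298)) = 1/((4 - 574/583 + (1/583)*30625 + 100450/583) - 46/(-18289)) = 1/((4 - 574/583 + 30625/583 + 100450/583) - 1/18289*(-46)) = 1/(132833/583 + 46/18289) = 1/(2429409555/10662487) = 10662487/2429409555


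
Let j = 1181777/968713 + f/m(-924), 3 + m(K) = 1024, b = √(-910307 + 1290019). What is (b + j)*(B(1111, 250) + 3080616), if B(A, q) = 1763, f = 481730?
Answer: 1442136350185432853/989055973 + 24659032*√5933 ≈ 3.3575e+9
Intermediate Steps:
b = 8*√5933 (b = √379712 = 8*√5933 ≈ 616.21)
m(K) = 1021 (m(K) = -3 + 1024 = 1021)
j = 467864707807/989055973 (j = 1181777/968713 + 481730/1021 = 467864707807/989055973 ≈ 473.04)
(b + j)*(B(1111, 250) + 3080616) = (8*√5933 + 467864707807/989055973)*(1763 + 3080616) = (467864707807/989055973 + 8*√5933)*3082379 = 1442136350185432853/989055973 + 24659032*√5933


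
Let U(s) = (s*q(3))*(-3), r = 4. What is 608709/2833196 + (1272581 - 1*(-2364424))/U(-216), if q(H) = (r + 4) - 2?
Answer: 858892889881/917955504 ≈ 935.66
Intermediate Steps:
q(H) = 6 (q(H) = (4 + 4) - 2 = 8 - 2 = 6)
U(s) = -18*s (U(s) = (s*6)*(-3) = (6*s)*(-3) = -18*s)
608709/2833196 + (1272581 - 1*(-2364424))/U(-216) = 608709/2833196 + (1272581 - 1*(-2364424))/((-18*(-216))) = 608709*(1/2833196) + (1272581 + 2364424)/3888 = 608709/2833196 + 3637005*(1/3888) = 608709/2833196 + 1212335/1296 = 858892889881/917955504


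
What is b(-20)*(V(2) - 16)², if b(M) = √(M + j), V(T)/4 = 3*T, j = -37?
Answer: 64*I*√57 ≈ 483.19*I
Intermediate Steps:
V(T) = 12*T (V(T) = 4*(3*T) = 12*T)
b(M) = √(-37 + M) (b(M) = √(M - 37) = √(-37 + M))
b(-20)*(V(2) - 16)² = √(-37 - 20)*(12*2 - 16)² = √(-57)*(24 - 16)² = (I*√57)*8² = (I*√57)*64 = 64*I*√57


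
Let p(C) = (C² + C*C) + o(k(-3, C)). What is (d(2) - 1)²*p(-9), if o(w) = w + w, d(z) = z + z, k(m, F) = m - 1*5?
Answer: 1314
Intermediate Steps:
k(m, F) = -5 + m (k(m, F) = m - 5 = -5 + m)
d(z) = 2*z
o(w) = 2*w
p(C) = -16 + 2*C² (p(C) = (C² + C*C) + 2*(-5 - 3) = (C² + C²) + 2*(-8) = 2*C² - 16 = -16 + 2*C²)
(d(2) - 1)²*p(-9) = (2*2 - 1)²*(-16 + 2*(-9)²) = (4 - 1)²*(-16 + 2*81) = 3²*(-16 + 162) = 9*146 = 1314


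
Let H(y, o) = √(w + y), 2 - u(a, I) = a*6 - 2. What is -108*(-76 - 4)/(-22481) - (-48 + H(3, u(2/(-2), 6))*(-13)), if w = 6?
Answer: 1947207/22481 ≈ 86.616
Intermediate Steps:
u(a, I) = 4 - 6*a (u(a, I) = 2 - (a*6 - 2) = 2 - (6*a - 2) = 2 - (-2 + 6*a) = 2 + (2 - 6*a) = 4 - 6*a)
H(y, o) = √(6 + y)
-108*(-76 - 4)/(-22481) - (-48 + H(3, u(2/(-2), 6))*(-13)) = -108*(-76 - 4)/(-22481) - (-48 + √(6 + 3)*(-13)) = -108*(-80)*(-1/22481) - (-48 + √9*(-13)) = 8640*(-1/22481) - (-48 + 3*(-13)) = -8640/22481 - (-48 - 39) = -8640/22481 - 1*(-87) = -8640/22481 + 87 = 1947207/22481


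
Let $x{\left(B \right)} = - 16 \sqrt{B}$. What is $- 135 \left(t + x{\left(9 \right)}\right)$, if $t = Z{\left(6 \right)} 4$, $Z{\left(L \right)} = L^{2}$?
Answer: $-12960$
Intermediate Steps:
$t = 144$ ($t = 6^{2} \cdot 4 = 36 \cdot 4 = 144$)
$- 135 \left(t + x{\left(9 \right)}\right) = - 135 \left(144 - 16 \sqrt{9}\right) = - 135 \left(144 - 48\right) = \left(-135\right) 96 = -12960$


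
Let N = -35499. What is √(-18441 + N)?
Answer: 2*I*√13485 ≈ 232.25*I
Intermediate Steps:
√(-18441 + N) = √(-18441 - 35499) = √(-53940) = 2*I*√13485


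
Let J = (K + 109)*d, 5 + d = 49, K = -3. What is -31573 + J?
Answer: -26909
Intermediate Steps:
d = 44 (d = -5 + 49 = 44)
J = 4664 (J = (-3 + 109)*44 = 106*44 = 4664)
-31573 + J = -31573 + 4664 = -26909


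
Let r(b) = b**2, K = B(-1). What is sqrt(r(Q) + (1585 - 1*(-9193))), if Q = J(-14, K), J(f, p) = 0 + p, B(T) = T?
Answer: sqrt(10779) ≈ 103.82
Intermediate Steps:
K = -1
J(f, p) = p
Q = -1
sqrt(r(Q) + (1585 - 1*(-9193))) = sqrt((-1)**2 + (1585 - 1*(-9193))) = sqrt(1 + (1585 + 9193)) = sqrt(1 + 10778) = sqrt(10779)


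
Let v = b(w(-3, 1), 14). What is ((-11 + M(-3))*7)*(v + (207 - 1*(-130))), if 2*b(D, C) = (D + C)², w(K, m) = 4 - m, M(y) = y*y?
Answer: -6741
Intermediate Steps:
M(y) = y²
b(D, C) = (C + D)²/2 (b(D, C) = (D + C)²/2 = (C + D)²/2)
v = 289/2 (v = (14 + (4 - 1*1))²/2 = (14 + (4 - 1))²/2 = (14 + 3)²/2 = (½)*17² = (½)*289 = 289/2 ≈ 144.50)
((-11 + M(-3))*7)*(v + (207 - 1*(-130))) = ((-11 + (-3)²)*7)*(289/2 + (207 - 1*(-130))) = ((-11 + 9)*7)*(289/2 + (207 + 130)) = (-2*7)*(289/2 + 337) = -14*963/2 = -6741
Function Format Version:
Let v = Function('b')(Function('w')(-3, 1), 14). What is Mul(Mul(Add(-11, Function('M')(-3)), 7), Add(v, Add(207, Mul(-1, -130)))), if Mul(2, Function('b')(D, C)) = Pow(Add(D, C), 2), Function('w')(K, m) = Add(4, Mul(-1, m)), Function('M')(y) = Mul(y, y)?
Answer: -6741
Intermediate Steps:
Function('M')(y) = Pow(y, 2)
Function('b')(D, C) = Mul(Rational(1, 2), Pow(Add(C, D), 2)) (Function('b')(D, C) = Mul(Rational(1, 2), Pow(Add(D, C), 2)) = Mul(Rational(1, 2), Pow(Add(C, D), 2)))
v = Rational(289, 2) (v = Mul(Rational(1, 2), Pow(Add(14, Add(4, Mul(-1, 1))), 2)) = Mul(Rational(1, 2), Pow(Add(14, Add(4, -1)), 2)) = Mul(Rational(1, 2), Pow(Add(14, 3), 2)) = Mul(Rational(1, 2), Pow(17, 2)) = Mul(Rational(1, 2), 289) = Rational(289, 2) ≈ 144.50)
Mul(Mul(Add(-11, Function('M')(-3)), 7), Add(v, Add(207, Mul(-1, -130)))) = Mul(Mul(Add(-11, Pow(-3, 2)), 7), Add(Rational(289, 2), Add(207, Mul(-1, -130)))) = Mul(Mul(Add(-11, 9), 7), Add(Rational(289, 2), Add(207, 130))) = Mul(Mul(-2, 7), Add(Rational(289, 2), 337)) = Mul(-14, Rational(963, 2)) = -6741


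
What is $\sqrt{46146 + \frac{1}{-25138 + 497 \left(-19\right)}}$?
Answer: $\frac{5 \sqrt{2207339568933}}{34581} \approx 214.82$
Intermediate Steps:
$\sqrt{46146 + \frac{1}{-25138 + 497 \left(-19\right)}} = \sqrt{46146 + \frac{1}{-25138 - 9443}} = \sqrt{46146 + \frac{1}{-34581}} = \sqrt{46146 - \frac{1}{34581}} = \sqrt{\frac{1595774825}{34581}} = \frac{5 \sqrt{2207339568933}}{34581}$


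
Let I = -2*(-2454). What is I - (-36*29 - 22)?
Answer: 5974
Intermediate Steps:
I = 4908
I - (-36*29 - 22) = 4908 - (-36*29 - 22) = 4908 - (-1044 - 22) = 4908 - 1*(-1066) = 4908 + 1066 = 5974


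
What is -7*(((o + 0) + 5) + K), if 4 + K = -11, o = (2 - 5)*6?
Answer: 196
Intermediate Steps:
o = -18 (o = -3*6 = -18)
K = -15 (K = -4 - 11 = -15)
-7*(((o + 0) + 5) + K) = -7*(((-18 + 0) + 5) - 15) = -7*((-18 + 5) - 15) = -7*(-13 - 15) = -7*(-28) = 196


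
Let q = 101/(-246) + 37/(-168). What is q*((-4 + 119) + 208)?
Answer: -1403435/6888 ≈ -203.75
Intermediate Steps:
q = -4345/6888 (q = 101*(-1/246) + 37*(-1/168) = -101/246 - 37/168 = -4345/6888 ≈ -0.63081)
q*((-4 + 119) + 208) = -4345*((-4 + 119) + 208)/6888 = -4345*(115 + 208)/6888 = -4345/6888*323 = -1403435/6888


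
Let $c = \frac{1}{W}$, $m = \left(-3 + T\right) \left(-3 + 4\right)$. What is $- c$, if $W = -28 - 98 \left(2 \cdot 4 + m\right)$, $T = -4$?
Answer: $\frac{1}{126} \approx 0.0079365$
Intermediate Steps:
$m = -7$ ($m = \left(-3 - 4\right) \left(-3 + 4\right) = \left(-7\right) 1 = -7$)
$W = -126$ ($W = -28 - 98 \left(2 \cdot 4 - 7\right) = -28 - 98 \left(8 - 7\right) = -28 - 98 = -126$)
$c = - \frac{1}{126}$ ($c = \frac{1}{-126} = - \frac{1}{126} \approx -0.0079365$)
$- c = \left(-1\right) \left(- \frac{1}{126}\right) = \frac{1}{126}$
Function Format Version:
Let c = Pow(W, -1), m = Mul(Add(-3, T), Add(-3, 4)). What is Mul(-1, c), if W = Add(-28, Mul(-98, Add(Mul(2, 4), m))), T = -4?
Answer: Rational(1, 126) ≈ 0.0079365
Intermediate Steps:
m = -7 (m = Mul(Add(-3, -4), Add(-3, 4)) = Mul(-7, 1) = -7)
W = -126 (W = Add(-28, Mul(-98, Add(Mul(2, 4), -7))) = Add(-28, Mul(-98, Add(8, -7))) = Add(-28, Mul(-98, 1)) = Add(-28, -98) = -126)
c = Rational(-1, 126) (c = Pow(-126, -1) = Rational(-1, 126) ≈ -0.0079365)
Mul(-1, c) = Mul(-1, Rational(-1, 126)) = Rational(1, 126)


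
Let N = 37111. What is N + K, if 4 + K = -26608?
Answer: 10499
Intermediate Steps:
K = -26612 (K = -4 - 26608 = -26612)
N + K = 37111 - 26612 = 10499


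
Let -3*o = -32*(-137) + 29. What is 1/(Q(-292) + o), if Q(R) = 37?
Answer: -1/1434 ≈ -0.00069735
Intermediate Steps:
o = -1471 (o = -(-32*(-137) + 29)/3 = -(4384 + 29)/3 = -⅓*4413 = -1471)
1/(Q(-292) + o) = 1/(37 - 1471) = 1/(-1434) = -1/1434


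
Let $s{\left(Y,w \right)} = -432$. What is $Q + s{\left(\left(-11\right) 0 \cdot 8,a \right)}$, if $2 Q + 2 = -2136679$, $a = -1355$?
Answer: $- \frac{2137545}{2} \approx -1.0688 \cdot 10^{6}$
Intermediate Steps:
$Q = - \frac{2136681}{2}$ ($Q = -1 + \frac{1}{2} \left(-2136679\right) = -1 - \frac{2136679}{2} = - \frac{2136681}{2} \approx -1.0683 \cdot 10^{6}$)
$Q + s{\left(\left(-11\right) 0 \cdot 8,a \right)} = - \frac{2136681}{2} - 432 = - \frac{2137545}{2}$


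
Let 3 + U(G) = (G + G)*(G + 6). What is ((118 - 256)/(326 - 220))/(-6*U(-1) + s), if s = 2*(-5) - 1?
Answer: -69/3551 ≈ -0.019431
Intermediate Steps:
s = -11 (s = -10 - 1 = -11)
U(G) = -3 + 2*G*(6 + G) (U(G) = -3 + (G + G)*(G + 6) = -3 + (2*G)*(6 + G) = -3 + 2*G*(6 + G))
((118 - 256)/(326 - 220))/(-6*U(-1) + s) = ((118 - 256)/(326 - 220))/(-6*(-3 + 2*(-1)² + 12*(-1)) - 11) = (-138/106)/(-6*(-3 + 2*1 - 12) - 11) = (-138*1/106)/(-6*(-3 + 2 - 12) - 11) = -69/(53*(-6*(-13) - 11)) = -69/(53*(78 - 11)) = -69/53/67 = -69/53*1/67 = -69/3551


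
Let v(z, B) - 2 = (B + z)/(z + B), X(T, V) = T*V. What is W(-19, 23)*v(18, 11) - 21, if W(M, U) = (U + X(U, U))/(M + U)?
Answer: 393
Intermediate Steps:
v(z, B) = 3 (v(z, B) = 2 + (B + z)/(z + B) = 2 + (B + z)/(B + z) = 2 + 1 = 3)
W(M, U) = (U + U**2)/(M + U) (W(M, U) = (U + U*U)/(M + U) = (U + U**2)/(M + U))
W(-19, 23)*v(18, 11) - 21 = (23*(1 + 23)/(-19 + 23))*3 - 21 = (23*24/4)*3 - 21 = (23*(1/4)*24)*3 - 21 = 138*3 - 21 = 414 - 21 = 393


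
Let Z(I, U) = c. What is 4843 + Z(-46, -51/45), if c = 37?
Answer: 4880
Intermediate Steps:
Z(I, U) = 37
4843 + Z(-46, -51/45) = 4843 + 37 = 4880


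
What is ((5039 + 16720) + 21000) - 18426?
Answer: 24333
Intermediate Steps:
((5039 + 16720) + 21000) - 18426 = (21759 + 21000) - 18426 = 42759 - 18426 = 24333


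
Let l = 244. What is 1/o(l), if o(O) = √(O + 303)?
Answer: √547/547 ≈ 0.042757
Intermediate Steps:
o(O) = √(303 + O)
1/o(l) = 1/(√(303 + 244)) = 1/(√547) = √547/547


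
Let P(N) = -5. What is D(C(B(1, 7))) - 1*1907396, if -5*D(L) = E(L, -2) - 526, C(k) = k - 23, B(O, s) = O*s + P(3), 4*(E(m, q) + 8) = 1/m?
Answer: -801061463/420 ≈ -1.9073e+6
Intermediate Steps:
E(m, q) = -8 + 1/(4*m)
B(O, s) = -5 + O*s (B(O, s) = O*s - 5 = -5 + O*s)
C(k) = -23 + k
D(L) = 534/5 - 1/(20*L) (D(L) = -((-8 + 1/(4*L)) - 526)/5 = -(-534 + 1/(4*L))/5 = 534/5 - 1/(20*L))
D(C(B(1, 7))) - 1*1907396 = (-1 + 2136*(-23 + (-5 + 1*7)))/(20*(-23 + (-5 + 1*7))) - 1*1907396 = (-1 + 2136*(-23 + (-5 + 7)))/(20*(-23 + (-5 + 7))) - 1907396 = (-1 + 2136*(-23 + 2))/(20*(-23 + 2)) - 1907396 = (1/20)*(-1 + 2136*(-21))/(-21) - 1907396 = (1/20)*(-1/21)*(-1 - 44856) - 1907396 = (1/20)*(-1/21)*(-44857) - 1907396 = 44857/420 - 1907396 = -801061463/420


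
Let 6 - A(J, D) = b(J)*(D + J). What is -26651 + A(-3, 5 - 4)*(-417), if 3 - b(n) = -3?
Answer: -34157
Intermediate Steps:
b(n) = 6 (b(n) = 3 - 1*(-3) = 3 + 3 = 6)
A(J, D) = 6 - 6*D - 6*J (A(J, D) = 6 - 6*(D + J) = 6 - (6*D + 6*J) = 6 + (-6*D - 6*J) = 6 - 6*D - 6*J)
-26651 + A(-3, 5 - 4)*(-417) = -26651 + (6 - 6*(5 - 4) - 6*(-3))*(-417) = -26651 + (6 - 6*1 + 18)*(-417) = -26651 + (6 - 6 + 18)*(-417) = -26651 + 18*(-417) = -26651 - 7506 = -34157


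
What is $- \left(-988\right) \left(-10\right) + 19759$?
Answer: $9879$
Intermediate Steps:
$- \left(-988\right) \left(-10\right) + 19759 = \left(-1\right) 9880 + 19759 = -9880 + 19759 = 9879$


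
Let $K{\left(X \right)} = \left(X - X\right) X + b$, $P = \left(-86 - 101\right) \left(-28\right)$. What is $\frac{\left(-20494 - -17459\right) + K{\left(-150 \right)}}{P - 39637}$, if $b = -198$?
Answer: $\frac{3233}{34401} \approx 0.09398$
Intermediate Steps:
$P = 5236$ ($P = \left(-187\right) \left(-28\right) = 5236$)
$K{\left(X \right)} = -198$ ($K{\left(X \right)} = \left(X - X\right) X - 198 = 0 X - 198 = 0 - 198 = -198$)
$\frac{\left(-20494 - -17459\right) + K{\left(-150 \right)}}{P - 39637} = \frac{\left(-20494 - -17459\right) - 198}{5236 - 39637} = \frac{\left(-20494 + 17459\right) - 198}{-34401} = \left(-3035 - 198\right) \left(- \frac{1}{34401}\right) = \left(-3233\right) \left(- \frac{1}{34401}\right) = \frac{3233}{34401}$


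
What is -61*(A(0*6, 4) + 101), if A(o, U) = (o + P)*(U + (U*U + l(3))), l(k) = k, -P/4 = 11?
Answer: 55571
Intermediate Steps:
P = -44 (P = -4*11 = -44)
A(o, U) = (-44 + o)*(3 + U + U**2) (A(o, U) = (o - 44)*(U + (U*U + 3)) = (-44 + o)*(U + (U**2 + 3)) = (-44 + o)*(U + (3 + U**2)) = (-44 + o)*(3 + U + U**2))
-61*(A(0*6, 4) + 101) = -61*((-132 - 44*4 - 44*4**2 + 3*(0*6) + 4*(0*6) + (0*6)*4**2) + 101) = -61*((-132 - 176 - 44*16 + 3*0 + 4*0 + 0*16) + 101) = -61*((-132 - 176 - 704 + 0 + 0 + 0) + 101) = -61*(-1012 + 101) = -61*(-911) = 55571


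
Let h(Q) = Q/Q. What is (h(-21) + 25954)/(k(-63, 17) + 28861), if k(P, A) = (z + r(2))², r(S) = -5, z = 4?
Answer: 25955/28862 ≈ 0.89928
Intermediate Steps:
k(P, A) = 1 (k(P, A) = (4 - 5)² = (-1)² = 1)
h(Q) = 1
(h(-21) + 25954)/(k(-63, 17) + 28861) = (1 + 25954)/(1 + 28861) = 25955/28862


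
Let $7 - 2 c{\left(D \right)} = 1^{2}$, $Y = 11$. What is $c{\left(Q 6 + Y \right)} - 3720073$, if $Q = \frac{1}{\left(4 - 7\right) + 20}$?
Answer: $-3720070$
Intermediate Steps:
$Q = \frac{1}{17}$ ($Q = \frac{1}{\left(4 - 7\right) + 20} = \frac{1}{-3 + 20} = \frac{1}{17} \approx 0.058824$)
$c{\left(D \right)} = 3$ ($c{\left(D \right)} = \frac{7}{2} - \frac{1^{2}}{2} = \frac{7}{2} - \frac{1}{2} = 3$)
$c{\left(Q 6 + Y \right)} - 3720073 = 3 - 3720073 = -3720070$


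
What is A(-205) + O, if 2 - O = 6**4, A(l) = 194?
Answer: -1100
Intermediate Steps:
O = -1294 (O = 2 - 1*6**4 = 2 - 1*1296 = 2 - 1296 = -1294)
A(-205) + O = 194 - 1294 = -1100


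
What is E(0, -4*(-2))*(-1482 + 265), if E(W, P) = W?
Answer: 0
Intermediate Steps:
E(0, -4*(-2))*(-1482 + 265) = 0*(-1482 + 265) = 0*(-1217) = 0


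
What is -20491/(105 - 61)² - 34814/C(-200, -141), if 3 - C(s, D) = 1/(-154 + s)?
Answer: -23881347949/2057968 ≈ -11604.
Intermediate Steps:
C(s, D) = 3 - 1/(-154 + s)
-20491/(105 - 61)² - 34814/C(-200, -141) = -20491/(105 - 61)² - 34814*(-154 - 200)/(-463 + 3*(-200)) = -20491/(44²) - 34814*(-354/(-463 - 600)) = -20491/1936 - 34814/((-1/354*(-1063))) = -20491*1/1936 - 34814/1063/354 = -20491/1936 - 34814*354/1063 = -20491/1936 - 12324156/1063 = -23881347949/2057968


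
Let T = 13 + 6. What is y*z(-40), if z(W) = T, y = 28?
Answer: 532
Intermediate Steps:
T = 19
z(W) = 19
y*z(-40) = 28*19 = 532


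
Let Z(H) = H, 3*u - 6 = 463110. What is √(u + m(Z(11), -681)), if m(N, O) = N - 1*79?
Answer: 8*√2411 ≈ 392.82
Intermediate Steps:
u = 154372 (u = 2 + (⅓)*463110 = 2 + 154370 = 154372)
m(N, O) = -79 + N (m(N, O) = N - 79 = -79 + N)
√(u + m(Z(11), -681)) = √(154372 + (-79 + 11)) = √(154372 - 68) = √154304 = 8*√2411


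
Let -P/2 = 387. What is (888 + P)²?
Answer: 12996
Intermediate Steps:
P = -774 (P = -2*387 = -774)
(888 + P)² = (888 - 774)² = 114² = 12996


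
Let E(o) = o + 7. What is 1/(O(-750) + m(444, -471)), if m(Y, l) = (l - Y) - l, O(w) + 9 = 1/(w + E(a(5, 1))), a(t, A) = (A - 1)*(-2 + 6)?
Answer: -743/336580 ≈ -0.0022075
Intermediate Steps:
a(t, A) = -4 + 4*A (a(t, A) = (-1 + A)*4 = -4 + 4*A)
E(o) = 7 + o
O(w) = -9 + 1/(7 + w) (O(w) = -9 + 1/(w + (7 + (-4 + 4*1))) = -9 + 1/(w + (7 + (-4 + 4))) = -9 + 1/(w + (7 + 0)) = -9 + 1/(w + 7) = -9 + 1/(7 + w))
m(Y, l) = -Y
1/(O(-750) + m(444, -471)) = 1/((-62 - 9*(-750))/(7 - 750) - 1*444) = 1/((-62 + 6750)/(-743) - 444) = 1/(-1/743*6688 - 444) = 1/(-6688/743 - 444) = 1/(-336580/743) = -743/336580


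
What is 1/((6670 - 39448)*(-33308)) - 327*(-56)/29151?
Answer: 2221387264871/3536241812136 ≈ 0.62818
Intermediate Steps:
1/((6670 - 39448)*(-33308)) - 327*(-56)/29151 = -1/33308/(-32778) + 18312*(1/29151) = -1/32778*(-1/33308) + 6104/9717 = 1/1091769624 + 6104/9717 = 2221387264871/3536241812136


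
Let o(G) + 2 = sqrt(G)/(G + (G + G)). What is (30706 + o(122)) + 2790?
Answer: 33494 + sqrt(122)/366 ≈ 33494.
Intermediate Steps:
o(G) = -2 + 1/(3*sqrt(G)) (o(G) = -2 + sqrt(G)/(G + (G + G)) = -2 + sqrt(G)/(G + 2*G) = -2 + sqrt(G)/((3*G)) = -2 + (1/(3*G))*sqrt(G) = -2 + 1/(3*sqrt(G)))
(30706 + o(122)) + 2790 = (30706 + (-2 + 1/(3*sqrt(122)))) + 2790 = (30706 + (-2 + (sqrt(122)/122)/3)) + 2790 = (30706 + (-2 + sqrt(122)/366)) + 2790 = (30704 + sqrt(122)/366) + 2790 = 33494 + sqrt(122)/366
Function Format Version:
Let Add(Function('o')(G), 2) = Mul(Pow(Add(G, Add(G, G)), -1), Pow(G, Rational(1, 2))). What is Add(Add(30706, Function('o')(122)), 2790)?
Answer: Add(33494, Mul(Rational(1, 366), Pow(122, Rational(1, 2)))) ≈ 33494.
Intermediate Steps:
Function('o')(G) = Add(-2, Mul(Rational(1, 3), Pow(G, Rational(-1, 2)))) (Function('o')(G) = Add(-2, Mul(Pow(Add(G, Add(G, G)), -1), Pow(G, Rational(1, 2)))) = Add(-2, Mul(Pow(Add(G, Mul(2, G)), -1), Pow(G, Rational(1, 2)))) = Add(-2, Mul(Pow(Mul(3, G), -1), Pow(G, Rational(1, 2)))) = Add(-2, Mul(Mul(Rational(1, 3), Pow(G, -1)), Pow(G, Rational(1, 2)))) = Add(-2, Mul(Rational(1, 3), Pow(G, Rational(-1, 2)))))
Add(Add(30706, Function('o')(122)), 2790) = Add(Add(30706, Add(-2, Mul(Rational(1, 3), Pow(122, Rational(-1, 2))))), 2790) = Add(Add(30706, Add(-2, Mul(Rational(1, 3), Mul(Rational(1, 122), Pow(122, Rational(1, 2)))))), 2790) = Add(Add(30706, Add(-2, Mul(Rational(1, 366), Pow(122, Rational(1, 2))))), 2790) = Add(Add(30704, Mul(Rational(1, 366), Pow(122, Rational(1, 2)))), 2790) = Add(33494, Mul(Rational(1, 366), Pow(122, Rational(1, 2))))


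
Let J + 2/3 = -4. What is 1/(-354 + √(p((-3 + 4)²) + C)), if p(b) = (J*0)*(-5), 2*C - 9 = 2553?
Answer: -118/41345 - √1281/124035 ≈ -0.0031426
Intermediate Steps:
J = -14/3 (J = -⅔ - 4 = -14/3 ≈ -4.6667)
C = 1281 (C = 9/2 + (½)*2553 = 9/2 + 2553/2 = 1281)
p(b) = 0 (p(b) = -14/3*0*(-5) = 0*(-5) = 0)
1/(-354 + √(p((-3 + 4)²) + C)) = 1/(-354 + √(0 + 1281)) = 1/(-354 + √1281)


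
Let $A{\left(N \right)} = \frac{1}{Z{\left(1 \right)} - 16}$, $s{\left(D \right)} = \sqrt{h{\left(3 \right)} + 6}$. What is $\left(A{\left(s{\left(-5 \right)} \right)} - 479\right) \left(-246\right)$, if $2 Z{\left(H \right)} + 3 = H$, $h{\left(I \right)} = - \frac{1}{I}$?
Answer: $\frac{2003424}{17} \approx 1.1785 \cdot 10^{5}$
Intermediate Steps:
$Z{\left(H \right)} = - \frac{3}{2} + \frac{H}{2}$
$s{\left(D \right)} = \frac{\sqrt{51}}{3}$ ($s{\left(D \right)} = \sqrt{- \frac{1}{3} + 6} = \sqrt{\frac{17}{3}} = \frac{\sqrt{51}}{3}$)
$A{\left(N \right)} = - \frac{1}{17}$ ($A{\left(N \right)} = \frac{1}{\left(- \frac{3}{2} + \frac{1}{2} \cdot 1\right) - 16} = \frac{1}{\left(- \frac{3}{2} + \frac{1}{2}\right) - 16} = \frac{1}{-1 - 16} = \frac{1}{-17} = - \frac{1}{17}$)
$\left(A{\left(s{\left(-5 \right)} \right)} - 479\right) \left(-246\right) = \left(- \frac{1}{17} - 479\right) \left(-246\right) = \left(- \frac{8144}{17}\right) \left(-246\right) = \frac{2003424}{17}$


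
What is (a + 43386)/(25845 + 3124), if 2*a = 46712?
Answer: 66742/28969 ≈ 2.3039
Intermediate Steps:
a = 23356 (a = (½)*46712 = 23356)
(a + 43386)/(25845 + 3124) = (23356 + 43386)/(25845 + 3124) = 66742/28969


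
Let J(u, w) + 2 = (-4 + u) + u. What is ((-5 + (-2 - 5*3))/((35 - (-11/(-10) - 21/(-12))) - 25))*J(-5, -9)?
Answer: 640/13 ≈ 49.231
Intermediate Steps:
J(u, w) = -6 + 2*u (J(u, w) = -2 + ((-4 + u) + u) = -2 + (-4 + 2*u) = -6 + 2*u)
((-5 + (-2 - 5*3))/((35 - (-11/(-10) - 21/(-12))) - 25))*J(-5, -9) = ((-5 + (-2 - 5*3))/((35 - (-11/(-10) - 21/(-12))) - 25))*(-6 + 2*(-5)) = ((-5 + (-2 - 15))/((35 - (-11*(-1/10) - 21*(-1/12))) - 25))*(-6 - 10) = ((-5 - 17)/((35 - (11/10 + 7/4)) - 25))*(-16) = -22/((35 - 1*57/20) - 25)*(-16) = -22/((35 - 57/20) - 25)*(-16) = -22/(643/20 - 25)*(-16) = -22/143/20*(-16) = -22*20/143*(-16) = -40/13*(-16) = 640/13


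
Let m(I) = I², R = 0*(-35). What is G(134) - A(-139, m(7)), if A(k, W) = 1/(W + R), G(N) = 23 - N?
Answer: -5440/49 ≈ -111.02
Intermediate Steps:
R = 0
A(k, W) = 1/W (A(k, W) = 1/(W + 0) = 1/W)
G(134) - A(-139, m(7)) = (23 - 1*134) - 1/(7²) = (23 - 134) - 1/49 = -111 - 1*1/49 = -111 - 1/49 = -5440/49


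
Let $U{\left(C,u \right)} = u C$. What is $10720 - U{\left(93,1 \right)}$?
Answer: $10627$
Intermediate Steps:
$U{\left(C,u \right)} = C u$
$10720 - U{\left(93,1 \right)} = 10720 - 93 \cdot 1 = 10720 - 93 = 10627$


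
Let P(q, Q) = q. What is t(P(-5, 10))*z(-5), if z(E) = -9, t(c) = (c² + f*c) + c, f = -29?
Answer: -1485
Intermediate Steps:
t(c) = c² - 28*c (t(c) = (c² - 29*c) + c = c² - 28*c)
t(P(-5, 10))*z(-5) = -5*(-28 - 5)*(-9) = -5*(-33)*(-9) = 165*(-9) = -1485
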